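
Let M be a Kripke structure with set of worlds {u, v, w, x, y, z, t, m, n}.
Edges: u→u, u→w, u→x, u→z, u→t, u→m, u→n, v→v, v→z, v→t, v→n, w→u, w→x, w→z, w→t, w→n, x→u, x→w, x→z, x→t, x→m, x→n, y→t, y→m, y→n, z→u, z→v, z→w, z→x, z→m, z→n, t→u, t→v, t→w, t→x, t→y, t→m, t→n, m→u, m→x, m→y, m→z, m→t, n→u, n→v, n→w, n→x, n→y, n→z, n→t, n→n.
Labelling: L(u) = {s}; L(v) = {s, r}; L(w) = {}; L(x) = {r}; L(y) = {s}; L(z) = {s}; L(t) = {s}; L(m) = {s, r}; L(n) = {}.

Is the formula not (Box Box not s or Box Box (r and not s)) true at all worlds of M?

Let φ = not (Box Box not s or Box Box (r and not s)). Evaluate φ at each world:
  u (successors {u, w, x, z, t, m, n}): φ is true.
  v (successors {v, z, t, n}): φ is true.
  w (successors {u, x, z, t, n}): φ is true.
  x (successors {u, w, z, t, m, n}): φ is true.
  y (successors {t, m, n}): φ is true.
  z (successors {u, v, w, x, m, n}): φ is true.
  t (successors {u, v, w, x, y, m, n}): φ is true.
  m (successors {u, x, y, z, t}): φ is true.
  n (successors {u, v, w, x, y, z, t, n}): φ is true.
For instance, at x:
  At x: Box Box not s or Box Box (r and not s) is false, so not (Box Box not s or Box Box (r and not s)) is true.
    At x: Box Box not s is false, Box Box (r and not s) is false, so Box Box not s or Box Box (r and not s) is false.
      At x: Box Box not s requires Box not s at every successor {u, w, z, t, m, n}.
        Box not s fails at u, so Box Box not s is false at x.
      At x: Box Box (r and not s) requires Box (r and not s) at every successor {u, w, z, t, m, n}.
        Box (r and not s) fails at u, so Box Box (r and not s) is false at x.

Yes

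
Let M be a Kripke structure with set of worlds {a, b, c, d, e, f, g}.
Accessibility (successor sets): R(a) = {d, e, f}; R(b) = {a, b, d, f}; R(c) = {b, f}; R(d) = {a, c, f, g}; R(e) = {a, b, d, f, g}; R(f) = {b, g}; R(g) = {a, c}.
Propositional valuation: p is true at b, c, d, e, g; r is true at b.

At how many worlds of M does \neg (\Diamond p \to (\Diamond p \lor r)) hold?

0

Let φ = \neg (\Diamond p \to (\Diamond p \lor r)). Evaluate φ at each world:
  a (successors {d, e, f}): φ is false.
  b (successors {a, b, d, f}): φ is false.
  c (successors {b, f}): φ is false.
  d (successors {a, c, f, g}): φ is false.
  e (successors {a, b, d, f, g}): φ is false.
  f (successors {b, g}): φ is false.
  g (successors {a, c}): φ is false.
For instance, at d:
  At d: \Diamond p \to (\Diamond p \lor r) is true, so \neg (\Diamond p \to (\Diamond p \lor r)) is false.
    At d: \Diamond p is true, \Diamond p \lor r is true, so \Diamond p \to (\Diamond p \lor r) is true.
      At d: \Diamond p requires p at some successor in {a, c, f, g}.
        p holds at c, so \Diamond p is true at d.
      At d: \Diamond p is true, r is false, so \Diamond p \lor r is true.
Satisfying worlds: none.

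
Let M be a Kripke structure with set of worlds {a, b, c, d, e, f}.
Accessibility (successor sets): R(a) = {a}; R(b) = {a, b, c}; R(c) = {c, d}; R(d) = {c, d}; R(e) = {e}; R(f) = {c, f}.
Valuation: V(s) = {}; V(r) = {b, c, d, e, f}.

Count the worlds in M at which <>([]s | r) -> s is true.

Recall that []ψ holds at a world iff ψ holds at every accessible world, and <>ψ holds iff ψ holds at some accessible world.
Let φ = <>([]s | r) -> s. Evaluate φ at each world:
  a (successors {a}): φ is true.
  b (successors {a, b, c}): φ is false.
  c (successors {c, d}): φ is false.
  d (successors {c, d}): φ is false.
  e (successors {e}): φ is false.
  f (successors {c, f}): φ is false.
For instance, at a:
  At a: <>([]s | r) is false, s is false, so <>([]s | r) -> s is true.
    At a: <>([]s | r) requires []s | r at some successor in {a}.
      At a: []s | r is false.
    So <>([]s | r) is false at a.
Satisfying worlds: {a}

1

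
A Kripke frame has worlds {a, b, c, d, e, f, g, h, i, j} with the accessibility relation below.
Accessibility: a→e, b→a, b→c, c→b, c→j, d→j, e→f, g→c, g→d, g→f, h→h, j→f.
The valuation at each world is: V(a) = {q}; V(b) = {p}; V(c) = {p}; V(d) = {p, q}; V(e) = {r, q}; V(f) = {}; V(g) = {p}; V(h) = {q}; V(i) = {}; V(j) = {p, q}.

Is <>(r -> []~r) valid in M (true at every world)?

Recall that []ψ holds at a world iff ψ holds at every accessible world, and <>ψ holds iff ψ holds at some accessible world.
Let φ = <>(r -> []~r). Evaluate φ at each world:
  a (successors {e}): φ is true.
  b (successors {a, c}): φ is true.
  c (successors {b, j}): φ is true.
  d (successors {j}): φ is true.
  e (successors {f}): φ is true.
  f (successors ∅): φ is false.
  g (successors {c, d, f}): φ is true.
  h (successors {h}): φ is true.
  i (successors ∅): φ is false.
  j (successors {f}): φ is true.
Detail at f (counterexample):
  At f: no accessible worlds, so <>(r -> []~r) is false.

No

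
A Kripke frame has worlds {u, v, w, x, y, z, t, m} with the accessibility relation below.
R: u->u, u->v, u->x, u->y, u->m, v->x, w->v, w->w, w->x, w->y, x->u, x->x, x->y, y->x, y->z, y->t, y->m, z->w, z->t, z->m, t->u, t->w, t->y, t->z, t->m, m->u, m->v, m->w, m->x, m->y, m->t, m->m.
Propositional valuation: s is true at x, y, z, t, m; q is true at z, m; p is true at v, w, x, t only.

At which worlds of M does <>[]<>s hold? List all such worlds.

u, v, w, x, y, z, t, m

Let φ = <>[]<>s. Evaluate φ at each world:
  u (successors {u, v, x, y, m}): φ is true.
  v (successors {x}): φ is true.
  w (successors {v, w, x, y}): φ is true.
  x (successors {u, x, y}): φ is true.
  y (successors {x, z, t, m}): φ is true.
  z (successors {w, t, m}): φ is true.
  t (successors {u, w, y, z, m}): φ is true.
  m (successors {u, v, w, x, y, t, m}): φ is true.
For instance, at x:
  At x: <>[]<>s requires []<>s at some successor in {u, x, y}.
    []<>s holds at u, so <>[]<>s is true at x.
      At u: []<>s requires <>s at every successor {u, v, x, y, m}.
        At u: <>s is true.
        At v: <>s is true.
        At x: <>s is true.
        At y: <>s is true.
        At m: <>s is true.
      So []<>s is true at u.
Satisfying worlds: {u, v, w, x, y, z, t, m}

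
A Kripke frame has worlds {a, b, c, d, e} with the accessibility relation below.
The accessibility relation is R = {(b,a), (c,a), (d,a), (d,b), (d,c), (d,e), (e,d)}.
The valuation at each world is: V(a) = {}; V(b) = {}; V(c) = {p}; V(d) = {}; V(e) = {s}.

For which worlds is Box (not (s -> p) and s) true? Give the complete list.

a

Let φ = Box (not (s -> p) and s). Evaluate φ at each world:
  a (successors ∅): φ is true.
  b (successors {a}): φ is false.
  c (successors {a}): φ is false.
  d (successors {a, b, c, e}): φ is false.
  e (successors {d}): φ is false.
For instance, at e:
  At e: Box (not (s -> p) and s) requires not (s -> p) and s at every successor {d}.
    not (s -> p) and s fails at d, so Box (not (s -> p) and s) is false at e.
Satisfying worlds: {a}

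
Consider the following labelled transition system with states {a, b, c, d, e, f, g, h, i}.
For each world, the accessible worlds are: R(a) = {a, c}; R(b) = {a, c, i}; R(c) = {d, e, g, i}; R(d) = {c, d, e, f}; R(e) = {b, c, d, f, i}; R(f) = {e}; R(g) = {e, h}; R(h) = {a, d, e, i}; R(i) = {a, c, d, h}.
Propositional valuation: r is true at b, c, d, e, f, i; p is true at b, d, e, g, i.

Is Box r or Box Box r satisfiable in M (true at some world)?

Recall that Box ψ holds at a world iff ψ holds at every accessible world, and Dia ψ holds iff ψ holds at some accessible world.
Let φ = Box r or Box Box r. Evaluate φ at each world:
  a (successors {a, c}): φ is false.
  b (successors {a, c, i}): φ is false.
  c (successors {d, e, g, i}): φ is false.
  d (successors {c, d, e, f}): φ is true.
  e (successors {b, c, d, f, i}): φ is true.
  f (successors {e}): φ is true.
  g (successors {e, h}): φ is false.
  h (successors {a, d, e, i}): φ is false.
  i (successors {a, c, d, h}): φ is false.
Detail at d (witness):
  At d: Box r is true, Box Box r is false, so Box r or Box Box r is true.
    At d: Box r requires r at every successor {c, d, e, f}.
      At c: r is true.
      At d: r is true.
      At e: r is true.
      At f: r is true.
    So Box r is true at d.
    At d: Box Box r requires Box r at every successor {c, d, e, f}.
      Box r fails at c, so Box Box r is false at d.

Yes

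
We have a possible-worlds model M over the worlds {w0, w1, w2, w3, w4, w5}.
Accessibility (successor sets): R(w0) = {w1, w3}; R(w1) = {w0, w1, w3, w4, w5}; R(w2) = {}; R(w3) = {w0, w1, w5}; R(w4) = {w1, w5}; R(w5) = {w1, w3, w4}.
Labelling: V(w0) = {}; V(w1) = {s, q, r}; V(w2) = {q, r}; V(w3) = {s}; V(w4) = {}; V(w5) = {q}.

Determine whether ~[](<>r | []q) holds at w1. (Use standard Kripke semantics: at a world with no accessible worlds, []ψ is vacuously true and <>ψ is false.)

No

Recall that []ψ holds at a world iff ψ holds at every accessible world, and <>ψ holds iff ψ holds at some accessible world.
At w1: [](<>r | []q) is true, so ~[](<>r | []q) is false.
  At w1: [](<>r | []q) requires <>r | []q at every successor {w0, w1, w3, w4, w5}.
    At w0: <>r | []q is true.
    At w1: <>r | []q is true.
    At w3: <>r | []q is true.
    At w4: <>r | []q is true.
    At w5: <>r | []q is true.
  So [](<>r | []q) is true at w1.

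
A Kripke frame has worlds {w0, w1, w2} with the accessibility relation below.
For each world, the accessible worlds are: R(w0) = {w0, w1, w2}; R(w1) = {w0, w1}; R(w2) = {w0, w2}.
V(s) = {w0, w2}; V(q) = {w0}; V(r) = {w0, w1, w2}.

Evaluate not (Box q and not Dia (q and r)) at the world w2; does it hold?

At w2: Box q and not Dia (q and r) is false, so not (Box q and not Dia (q and r)) is true.
  At w2: Box q is false, not Dia (q and r) is false, so Box q and not Dia (q and r) is false.
    At w2: Box q requires q at every successor {w0, w2}.
      q fails at w2, so Box q is false at w2.
    At w2: Dia (q and r) is true, so not Dia (q and r) is false.
      At w2: Dia (q and r) requires q and r at some successor in {w0, w2}.
        q and r holds at w0, so Dia (q and r) is true at w2.

Yes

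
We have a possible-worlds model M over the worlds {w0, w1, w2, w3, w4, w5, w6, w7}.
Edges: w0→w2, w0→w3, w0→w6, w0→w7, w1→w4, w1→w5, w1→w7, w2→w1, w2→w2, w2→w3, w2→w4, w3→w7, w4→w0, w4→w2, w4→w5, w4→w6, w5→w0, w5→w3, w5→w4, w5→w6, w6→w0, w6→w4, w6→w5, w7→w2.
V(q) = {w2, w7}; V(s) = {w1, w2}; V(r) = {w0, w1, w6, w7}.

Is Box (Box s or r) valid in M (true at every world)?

No

Recall that Box ψ holds at a world iff ψ holds at every accessible world, and Dia ψ holds iff ψ holds at some accessible world.
Let φ = Box (Box s or r). Evaluate φ at each world:
  w0 (successors {w2, w3, w6, w7}): φ is false.
  w1 (successors {w4, w5, w7}): φ is false.
  w2 (successors {w1, w2, w3, w4}): φ is false.
  w3 (successors {w7}): φ is true.
  w4 (successors {w0, w2, w5, w6}): φ is false.
  w5 (successors {w0, w3, w4, w6}): φ is false.
  w6 (successors {w0, w4, w5}): φ is false.
  w7 (successors {w2}): φ is false.
Detail at w0 (counterexample):
  At w0: Box (Box s or r) requires Box s or r at every successor {w2, w3, w6, w7}.
    Box s or r fails at w2, so Box (Box s or r) is false at w0.
      At w2: Box s is false, r is false, so Box s or r is false.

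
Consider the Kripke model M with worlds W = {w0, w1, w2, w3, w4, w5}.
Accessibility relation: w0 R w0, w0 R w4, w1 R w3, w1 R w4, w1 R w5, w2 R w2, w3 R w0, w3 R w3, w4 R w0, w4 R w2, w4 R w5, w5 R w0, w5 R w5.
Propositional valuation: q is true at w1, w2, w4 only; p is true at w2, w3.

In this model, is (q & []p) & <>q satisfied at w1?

At w1: q & []p is false, <>q is true, so (q & []p) & <>q is false.
  At w1: q is true, []p is false, so q & []p is false.
    At w1: []p requires p at every successor {w3, w4, w5}.
      p fails at w4, so []p is false at w1.
  At w1: <>q requires q at some successor in {w3, w4, w5}.
    q holds at w4, so <>q is true at w1.

No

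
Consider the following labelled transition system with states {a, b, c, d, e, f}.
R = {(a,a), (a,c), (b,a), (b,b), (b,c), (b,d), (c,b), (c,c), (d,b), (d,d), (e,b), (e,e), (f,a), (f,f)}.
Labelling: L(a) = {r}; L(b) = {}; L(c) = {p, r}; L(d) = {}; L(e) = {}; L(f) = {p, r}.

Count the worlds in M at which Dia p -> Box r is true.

Let φ = Dia p -> Box r. Evaluate φ at each world:
  a (successors {a, c}): φ is true.
  b (successors {a, b, c, d}): φ is false.
  c (successors {b, c}): φ is false.
  d (successors {b, d}): φ is true.
  e (successors {b, e}): φ is true.
  f (successors {a, f}): φ is true.
For instance, at c:
  At c: Dia p is true, Box r is false, so Dia p -> Box r is false.
    At c: Dia p requires p at some successor in {b, c}.
      p holds at c, so Dia p is true at c.
    At c: Box r requires r at every successor {b, c}.
      r fails at b, so Box r is false at c.
Satisfying worlds: {a, d, e, f}

4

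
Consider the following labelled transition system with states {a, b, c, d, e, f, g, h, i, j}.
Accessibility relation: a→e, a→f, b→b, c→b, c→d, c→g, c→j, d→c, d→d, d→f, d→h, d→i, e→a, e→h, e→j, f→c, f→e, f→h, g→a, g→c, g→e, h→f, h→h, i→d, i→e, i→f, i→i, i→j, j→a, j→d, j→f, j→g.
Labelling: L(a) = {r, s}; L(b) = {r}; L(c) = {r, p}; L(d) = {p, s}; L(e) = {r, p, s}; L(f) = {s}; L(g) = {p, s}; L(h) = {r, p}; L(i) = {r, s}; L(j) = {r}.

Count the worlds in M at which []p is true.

Let φ = []p. Evaluate φ at each world:
  a (successors {e, f}): φ is false.
  b (successors {b}): φ is false.
  c (successors {b, d, g, j}): φ is false.
  d (successors {c, d, f, h, i}): φ is false.
  e (successors {a, h, j}): φ is false.
  f (successors {c, e, h}): φ is true.
  g (successors {a, c, e}): φ is false.
  h (successors {f, h}): φ is false.
  i (successors {d, e, f, i, j}): φ is false.
  j (successors {a, d, f, g}): φ is false.
For instance, at j:
  At j: []p requires p at every successor {a, d, f, g}.
    p fails at a, so []p is false at j.
Satisfying worlds: {f}

1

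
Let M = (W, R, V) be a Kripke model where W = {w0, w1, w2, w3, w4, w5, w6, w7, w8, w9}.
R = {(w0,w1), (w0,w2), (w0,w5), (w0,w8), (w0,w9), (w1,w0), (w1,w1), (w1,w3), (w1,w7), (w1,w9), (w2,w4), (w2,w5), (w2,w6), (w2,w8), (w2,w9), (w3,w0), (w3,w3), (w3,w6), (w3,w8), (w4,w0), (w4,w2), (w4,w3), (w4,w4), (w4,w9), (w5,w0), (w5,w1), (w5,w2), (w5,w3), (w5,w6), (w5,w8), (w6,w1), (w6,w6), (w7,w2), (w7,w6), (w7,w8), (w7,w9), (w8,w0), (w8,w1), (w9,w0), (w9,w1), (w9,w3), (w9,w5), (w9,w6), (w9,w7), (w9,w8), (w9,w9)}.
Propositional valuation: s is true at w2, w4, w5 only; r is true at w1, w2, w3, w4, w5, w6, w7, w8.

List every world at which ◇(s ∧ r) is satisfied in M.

Recall that ◇ψ holds at a world iff ψ holds at some accessible world.
Let φ = ◇(s ∧ r). Evaluate φ at each world:
  w0 (successors {w1, w2, w5, w8, w9}): φ is true.
  w1 (successors {w0, w1, w3, w7, w9}): φ is false.
  w2 (successors {w4, w5, w6, w8, w9}): φ is true.
  w3 (successors {w0, w3, w6, w8}): φ is false.
  w4 (successors {w0, w2, w3, w4, w9}): φ is true.
  w5 (successors {w0, w1, w2, w3, w6, w8}): φ is true.
  w6 (successors {w1, w6}): φ is false.
  w7 (successors {w2, w6, w8, w9}): φ is true.
  w8 (successors {w0, w1}): φ is false.
  w9 (successors {w0, w1, w3, w5, w6, w7, w8, w9}): φ is true.
For instance, at w2:
  At w2: ◇(s ∧ r) requires s ∧ r at some successor in {w4, w5, w6, w8, w9}.
    s ∧ r holds at w4, so ◇(s ∧ r) is true at w2.
Satisfying worlds: {w0, w2, w4, w5, w7, w9}

w0, w2, w4, w5, w7, w9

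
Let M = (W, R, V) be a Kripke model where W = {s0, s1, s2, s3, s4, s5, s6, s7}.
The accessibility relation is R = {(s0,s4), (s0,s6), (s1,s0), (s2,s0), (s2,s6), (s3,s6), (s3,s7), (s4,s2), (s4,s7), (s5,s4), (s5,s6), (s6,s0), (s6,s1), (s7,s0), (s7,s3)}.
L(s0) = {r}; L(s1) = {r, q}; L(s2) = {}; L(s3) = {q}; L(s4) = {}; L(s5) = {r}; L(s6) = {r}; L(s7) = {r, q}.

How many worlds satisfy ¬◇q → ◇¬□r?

8

Let φ = ¬◇q → ◇¬□r. Evaluate φ at each world:
  s0 (successors {s4, s6}): φ is true.
  s1 (successors {s0}): φ is true.
  s2 (successors {s0, s6}): φ is true.
  s3 (successors {s6, s7}): φ is true.
  s4 (successors {s2, s7}): φ is true.
  s5 (successors {s4, s6}): φ is true.
  s6 (successors {s0, s1}): φ is true.
  s7 (successors {s0, s3}): φ is true.
For instance, at s3:
  At s3: ¬◇q is false, ◇¬□r is true, so ¬◇q → ◇¬□r is true.
    At s3: ◇q is true, so ¬◇q is false.
      At s3: ◇q requires q at some successor in {s6, s7}.
        q holds at s7, so ◇q is true at s3.
    At s3: ◇¬□r requires ¬□r at some successor in {s6, s7}.
      ¬□r holds at s7, so ◇¬□r is true at s3.
Satisfying worlds: {s0, s1, s2, s3, s4, s5, s6, s7}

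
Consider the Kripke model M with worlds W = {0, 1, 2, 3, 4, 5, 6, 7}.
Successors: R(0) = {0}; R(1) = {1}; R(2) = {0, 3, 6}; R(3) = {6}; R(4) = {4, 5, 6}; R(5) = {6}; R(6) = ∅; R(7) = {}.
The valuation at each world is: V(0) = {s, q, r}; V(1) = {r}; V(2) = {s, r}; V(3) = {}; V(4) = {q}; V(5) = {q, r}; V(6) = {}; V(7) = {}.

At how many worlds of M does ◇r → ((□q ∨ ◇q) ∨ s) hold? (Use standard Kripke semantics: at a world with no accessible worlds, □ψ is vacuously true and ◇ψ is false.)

Let φ = ◇r → ((□q ∨ ◇q) ∨ s). Evaluate φ at each world:
  0 (successors {0}): φ is true.
  1 (successors {1}): φ is false.
  2 (successors {0, 3, 6}): φ is true.
  3 (successors {6}): φ is true.
  4 (successors {4, 5, 6}): φ is true.
  5 (successors {6}): φ is true.
  6 (successors ∅): φ is true.
  7 (successors ∅): φ is true.
For instance, at 5:
  At 5: ◇r is false, (□q ∨ ◇q) ∨ s is false, so ◇r → ((□q ∨ ◇q) ∨ s) is true.
    At 5: ◇r requires r at some successor in {6}.
      At 6: r is false.
    So ◇r is false at 5.
    At 5: □q ∨ ◇q is false, s is false, so (□q ∨ ◇q) ∨ s is false.
      At 5: □q is false, ◇q is false, so □q ∨ ◇q is false.
Satisfying worlds: {0, 2, 3, 4, 5, 6, 7}

7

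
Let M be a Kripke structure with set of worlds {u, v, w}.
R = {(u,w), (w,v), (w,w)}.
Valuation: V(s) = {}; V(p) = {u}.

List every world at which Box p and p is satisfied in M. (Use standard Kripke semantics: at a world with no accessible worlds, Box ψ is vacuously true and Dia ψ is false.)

none

Recall that Box ψ holds at a world iff ψ holds at every accessible world, and Dia ψ holds iff ψ holds at some accessible world.
Let φ = Box p and p. Evaluate φ at each world:
  u (successors {w}): φ is false.
  v (successors ∅): φ is false.
  w (successors {v, w}): φ is false.
For instance, at u:
  At u: Box p is false, p is true, so Box p and p is false.
    At u: Box p requires p at every successor {w}.
      p fails at w, so Box p is false at u.
Satisfying worlds: none.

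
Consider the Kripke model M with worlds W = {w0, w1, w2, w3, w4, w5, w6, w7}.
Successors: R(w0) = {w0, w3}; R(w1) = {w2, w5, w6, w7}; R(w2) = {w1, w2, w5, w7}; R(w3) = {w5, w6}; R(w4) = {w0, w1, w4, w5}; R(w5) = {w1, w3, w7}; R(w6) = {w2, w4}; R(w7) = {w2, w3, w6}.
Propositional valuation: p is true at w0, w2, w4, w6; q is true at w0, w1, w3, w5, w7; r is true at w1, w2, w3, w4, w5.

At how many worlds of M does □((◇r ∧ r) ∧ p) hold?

Recall that □ψ holds at a world iff ψ holds at every accessible world, and ◇ψ holds iff ψ holds at some accessible world.
Let φ = □((◇r ∧ r) ∧ p). Evaluate φ at each world:
  w0 (successors {w0, w3}): φ is false.
  w1 (successors {w2, w5, w6, w7}): φ is false.
  w2 (successors {w1, w2, w5, w7}): φ is false.
  w3 (successors {w5, w6}): φ is false.
  w4 (successors {w0, w1, w4, w5}): φ is false.
  w5 (successors {w1, w3, w7}): φ is false.
  w6 (successors {w2, w4}): φ is true.
  w7 (successors {w2, w3, w6}): φ is false.
For instance, at w5:
  At w5: □((◇r ∧ r) ∧ p) requires (◇r ∧ r) ∧ p at every successor {w1, w3, w7}.
    (◇r ∧ r) ∧ p fails at w1, so □((◇r ∧ r) ∧ p) is false at w5.
      At w1: ◇r ∧ r is true, p is false, so (◇r ∧ r) ∧ p is false.
Satisfying worlds: {w6}

1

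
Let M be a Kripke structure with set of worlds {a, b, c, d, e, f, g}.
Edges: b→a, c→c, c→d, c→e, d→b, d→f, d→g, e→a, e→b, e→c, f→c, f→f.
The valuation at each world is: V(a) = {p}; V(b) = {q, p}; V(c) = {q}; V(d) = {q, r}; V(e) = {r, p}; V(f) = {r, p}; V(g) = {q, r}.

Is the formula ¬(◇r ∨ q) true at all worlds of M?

No

Let φ = ¬(◇r ∨ q). Evaluate φ at each world:
  a (successors ∅): φ is true.
  b (successors {a}): φ is false.
  c (successors {c, d, e}): φ is false.
  d (successors {b, f, g}): φ is false.
  e (successors {a, b, c}): φ is true.
  f (successors {c, f}): φ is false.
  g (successors ∅): φ is false.
Detail at b (counterexample):
  At b: ◇r ∨ q is true, so ¬(◇r ∨ q) is false.
    At b: ◇r is false, q is true, so ◇r ∨ q is true.
      At b: ◇r requires r at some successor in {a}.
        At a: r is false.
      So ◇r is false at b.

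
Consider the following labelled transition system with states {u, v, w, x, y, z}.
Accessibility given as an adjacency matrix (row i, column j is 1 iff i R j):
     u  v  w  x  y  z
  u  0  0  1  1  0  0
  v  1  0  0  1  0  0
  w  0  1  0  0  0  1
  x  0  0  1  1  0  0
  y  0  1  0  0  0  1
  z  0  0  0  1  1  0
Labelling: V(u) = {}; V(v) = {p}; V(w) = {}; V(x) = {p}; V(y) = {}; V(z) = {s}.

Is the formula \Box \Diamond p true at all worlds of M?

Let φ = \Box \Diamond p. Evaluate φ at each world:
  u (successors {w, x}): φ is true.
  v (successors {u, x}): φ is true.
  w (successors {v, z}): φ is true.
  x (successors {w, x}): φ is true.
  y (successors {v, z}): φ is true.
  z (successors {x, y}): φ is true.
For instance, at w:
  At w: \Box \Diamond p requires \Diamond p at every successor {v, z}.
      At v: \Diamond p requires p at some successor in {u, x}.
        p holds at x, so \Diamond p is true at v.
      At z: \Diamond p requires p at some successor in {x, y}.
        p holds at x, so \Diamond p is true at z.
  So \Box \Diamond p is true at w.

Yes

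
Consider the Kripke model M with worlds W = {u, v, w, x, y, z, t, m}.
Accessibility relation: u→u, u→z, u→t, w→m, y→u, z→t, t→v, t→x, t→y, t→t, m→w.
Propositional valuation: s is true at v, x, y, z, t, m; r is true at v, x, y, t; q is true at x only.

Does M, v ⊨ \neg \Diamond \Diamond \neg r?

At v: \Diamond \Diamond \neg r is false, so \neg \Diamond \Diamond \neg r is true.
  At v: no accessible worlds, so \Diamond \Diamond \neg r is false.

Yes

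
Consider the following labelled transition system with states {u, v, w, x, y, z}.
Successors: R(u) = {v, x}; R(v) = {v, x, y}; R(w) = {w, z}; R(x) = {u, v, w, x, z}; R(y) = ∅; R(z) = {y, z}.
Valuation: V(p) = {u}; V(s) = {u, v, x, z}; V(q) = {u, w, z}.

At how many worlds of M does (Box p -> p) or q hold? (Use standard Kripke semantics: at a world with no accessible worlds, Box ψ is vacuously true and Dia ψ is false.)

Recall that Box ψ holds at a world iff ψ holds at every accessible world, and Dia ψ holds iff ψ holds at some accessible world.
Let φ = (Box p -> p) or q. Evaluate φ at each world:
  u (successors {v, x}): φ is true.
  v (successors {v, x, y}): φ is true.
  w (successors {w, z}): φ is true.
  x (successors {u, v, w, x, z}): φ is true.
  y (successors ∅): φ is false.
  z (successors {y, z}): φ is true.
For instance, at x:
  At x: Box p -> p is true, q is false, so (Box p -> p) or q is true.
    At x: Box p is false, p is false, so Box p -> p is true.
      At x: Box p requires p at every successor {u, v, w, x, z}.
        p fails at v, so Box p is false at x.
Satisfying worlds: {u, v, w, x, z}

5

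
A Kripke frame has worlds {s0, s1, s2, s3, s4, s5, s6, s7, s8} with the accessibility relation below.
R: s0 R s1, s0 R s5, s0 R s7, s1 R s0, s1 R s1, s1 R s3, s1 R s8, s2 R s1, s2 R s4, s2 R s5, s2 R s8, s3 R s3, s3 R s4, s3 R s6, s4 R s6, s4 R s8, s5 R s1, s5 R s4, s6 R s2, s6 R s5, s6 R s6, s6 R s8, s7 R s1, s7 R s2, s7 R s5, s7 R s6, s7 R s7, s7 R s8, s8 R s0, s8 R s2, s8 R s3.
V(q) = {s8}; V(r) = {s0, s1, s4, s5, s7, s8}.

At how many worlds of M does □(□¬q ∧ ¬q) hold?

Recall that □ψ holds at a world iff ψ holds at every accessible world, and ◇ψ holds iff ψ holds at some accessible world.
Let φ = □(□¬q ∧ ¬q). Evaluate φ at each world:
  s0 (successors {s1, s5, s7}): φ is false.
  s1 (successors {s0, s1, s3, s8}): φ is false.
  s2 (successors {s1, s4, s5, s8}): φ is false.
  s3 (successors {s3, s4, s6}): φ is false.
  s4 (successors {s6, s8}): φ is false.
  s5 (successors {s1, s4}): φ is false.
  s6 (successors {s2, s5, s6, s8}): φ is false.
  s7 (successors {s1, s2, s5, s6, s7, s8}): φ is false.
  s8 (successors {s0, s2, s3}): φ is false.
For instance, at s4:
  At s4: □(□¬q ∧ ¬q) requires □¬q ∧ ¬q at every successor {s6, s8}.
    □¬q ∧ ¬q fails at s6, so □(□¬q ∧ ¬q) is false at s4.
      At s6: □¬q is false, ¬q is true, so □¬q ∧ ¬q is false.
Satisfying worlds: none.

0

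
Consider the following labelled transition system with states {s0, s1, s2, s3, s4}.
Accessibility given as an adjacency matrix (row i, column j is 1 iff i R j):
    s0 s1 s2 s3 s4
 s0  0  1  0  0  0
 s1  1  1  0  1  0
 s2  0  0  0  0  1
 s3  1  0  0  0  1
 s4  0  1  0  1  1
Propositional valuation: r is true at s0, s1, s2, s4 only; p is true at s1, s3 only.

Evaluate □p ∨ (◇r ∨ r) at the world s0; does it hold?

Yes

Recall that □ψ holds at a world iff ψ holds at every accessible world, and ◇ψ holds iff ψ holds at some accessible world.
At s0: □p is true, ◇r ∨ r is true, so □p ∨ (◇r ∨ r) is true.
  At s0: □p requires p at every successor {s1}.
    At s1: p is true.
  So □p is true at s0.
  At s0: ◇r is true, r is true, so ◇r ∨ r is true.
    At s0: ◇r requires r at some successor in {s1}.
      r holds at s1, so ◇r is true at s0.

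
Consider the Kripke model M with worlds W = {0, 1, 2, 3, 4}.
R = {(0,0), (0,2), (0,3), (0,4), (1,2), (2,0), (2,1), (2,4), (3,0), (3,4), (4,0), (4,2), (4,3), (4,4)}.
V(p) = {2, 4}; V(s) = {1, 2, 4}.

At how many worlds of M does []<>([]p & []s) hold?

1

Recall that []ψ holds at a world iff ψ holds at every accessible world, and <>ψ holds iff ψ holds at some accessible world.
Let φ = []<>([]p & []s). Evaluate φ at each world:
  0 (successors {0, 2, 3, 4}): φ is false.
  1 (successors {2}): φ is true.
  2 (successors {0, 1, 4}): φ is false.
  3 (successors {0, 4}): φ is false.
  4 (successors {0, 2, 3, 4}): φ is false.
For instance, at 4:
  At 4: []<>([]p & []s) requires <>([]p & []s) at every successor {0, 2, 3, 4}.
    <>([]p & []s) fails at 0, so []<>([]p & []s) is false at 4.
      At 0: <>([]p & []s) requires []p & []s at some successor in {0, 2, 3, 4}.
        At 0: []p & []s is false.
        At 2: []p & []s is false.
        At 3: []p & []s is false.
        At 4: []p & []s is false.
      So <>([]p & []s) is false at 0.
Satisfying worlds: {1}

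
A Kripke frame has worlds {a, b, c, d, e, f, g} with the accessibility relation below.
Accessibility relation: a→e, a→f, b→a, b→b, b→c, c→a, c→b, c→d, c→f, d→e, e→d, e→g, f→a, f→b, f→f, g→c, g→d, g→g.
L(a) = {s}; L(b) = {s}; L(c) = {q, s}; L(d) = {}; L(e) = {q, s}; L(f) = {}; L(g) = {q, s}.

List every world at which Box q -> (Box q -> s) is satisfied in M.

a, b, c, e, f, g

Recall that Box ψ holds at a world iff ψ holds at every accessible world, and Dia ψ holds iff ψ holds at some accessible world.
Let φ = Box q -> (Box q -> s). Evaluate φ at each world:
  a (successors {e, f}): φ is true.
  b (successors {a, b, c}): φ is true.
  c (successors {a, b, d, f}): φ is true.
  d (successors {e}): φ is false.
  e (successors {d, g}): φ is true.
  f (successors {a, b, f}): φ is true.
  g (successors {c, d, g}): φ is true.
For instance, at f:
  At f: Box q is false, Box q -> s is true, so Box q -> (Box q -> s) is true.
    At f: Box q requires q at every successor {a, b, f}.
      q fails at a, so Box q is false at f.
    At f: Box q is false, s is false, so Box q -> s is true.
      At f: Box q requires q at every successor {a, b, f}.
        q fails at a, so Box q is false at f.
Satisfying worlds: {a, b, c, e, f, g}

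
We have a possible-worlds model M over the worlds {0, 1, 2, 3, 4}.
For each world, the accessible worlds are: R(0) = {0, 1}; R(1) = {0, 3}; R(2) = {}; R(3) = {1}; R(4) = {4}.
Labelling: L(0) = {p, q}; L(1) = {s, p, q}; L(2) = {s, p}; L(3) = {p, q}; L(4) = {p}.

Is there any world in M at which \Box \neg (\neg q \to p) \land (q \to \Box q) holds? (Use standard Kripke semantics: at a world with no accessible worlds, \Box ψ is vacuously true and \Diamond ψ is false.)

Recall that \Box ψ holds at a world iff ψ holds at every accessible world, and \Diamond ψ holds iff ψ holds at some accessible world.
Let φ = \Box \neg (\neg q \to p) \land (q \to \Box q). Evaluate φ at each world:
  0 (successors {0, 1}): φ is false.
  1 (successors {0, 3}): φ is false.
  2 (successors ∅): φ is true.
  3 (successors {1}): φ is false.
  4 (successors {4}): φ is false.
Detail at 2 (witness):
  At 2: \Box \neg (\neg q \to p) is true, q \to \Box q is true, so \Box \neg (\neg q \to p) \land (q \to \Box q) is true.
    At 2: no accessible worlds, so \Box \neg (\neg q \to p) holds vacuously.
    At 2: q is false, \Box q is true, so q \to \Box q is true.
      At 2: no accessible worlds, so \Box q holds vacuously.

Yes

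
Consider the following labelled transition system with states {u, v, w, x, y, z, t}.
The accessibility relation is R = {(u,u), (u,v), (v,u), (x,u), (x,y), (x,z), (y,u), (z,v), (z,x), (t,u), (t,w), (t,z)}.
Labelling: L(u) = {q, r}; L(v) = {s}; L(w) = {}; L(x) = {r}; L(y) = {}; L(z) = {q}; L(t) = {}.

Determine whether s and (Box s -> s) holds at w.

No

At w: s is false, Box s -> s is false, so s and (Box s -> s) is false.
  At w: Box s is true, s is false, so Box s -> s is false.
    At w: no accessible worlds, so Box s holds vacuously.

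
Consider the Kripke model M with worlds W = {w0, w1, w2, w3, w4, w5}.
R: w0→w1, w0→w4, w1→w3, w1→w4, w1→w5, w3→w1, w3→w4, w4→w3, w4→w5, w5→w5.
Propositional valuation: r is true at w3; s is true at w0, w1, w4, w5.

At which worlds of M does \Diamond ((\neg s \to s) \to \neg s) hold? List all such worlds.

w1, w4

Recall that \Diamond ψ holds at a world iff ψ holds at some accessible world.
Let φ = \Diamond ((\neg s \to s) \to \neg s). Evaluate φ at each world:
  w0 (successors {w1, w4}): φ is false.
  w1 (successors {w3, w4, w5}): φ is true.
  w2 (successors ∅): φ is false.
  w3 (successors {w1, w4}): φ is false.
  w4 (successors {w3, w5}): φ is true.
  w5 (successors {w5}): φ is false.
For instance, at w3:
  At w3: \Diamond ((\neg s \to s) \to \neg s) requires (\neg s \to s) \to \neg s at some successor in {w1, w4}.
    At w1: (\neg s \to s) \to \neg s is false.
    At w4: (\neg s \to s) \to \neg s is false.
  So \Diamond ((\neg s \to s) \to \neg s) is false at w3.
Satisfying worlds: {w1, w4}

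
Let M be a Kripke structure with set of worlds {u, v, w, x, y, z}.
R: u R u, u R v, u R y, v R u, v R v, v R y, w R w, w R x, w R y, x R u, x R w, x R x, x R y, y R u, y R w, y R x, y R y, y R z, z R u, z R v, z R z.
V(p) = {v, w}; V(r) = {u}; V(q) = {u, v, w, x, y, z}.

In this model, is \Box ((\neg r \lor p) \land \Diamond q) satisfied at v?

No

At v: \Box ((\neg r \lor p) \land \Diamond q) requires (\neg r \lor p) \land \Diamond q at every successor {u, v, y}.
  (\neg r \lor p) \land \Diamond q fails at u, so \Box ((\neg r \lor p) \land \Diamond q) is false at v.
    At u: \neg r \lor p is false, \Diamond q is true, so (\neg r \lor p) \land \Diamond q is false.
      At u: \Diamond q requires q at some successor in {u, v, y}.
        q holds at u, so \Diamond q is true at u.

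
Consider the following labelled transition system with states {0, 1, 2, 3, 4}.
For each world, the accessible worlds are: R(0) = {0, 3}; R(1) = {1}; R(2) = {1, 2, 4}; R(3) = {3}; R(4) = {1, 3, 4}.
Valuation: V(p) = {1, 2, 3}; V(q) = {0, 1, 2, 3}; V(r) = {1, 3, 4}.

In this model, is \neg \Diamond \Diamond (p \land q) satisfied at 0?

At 0: \Diamond \Diamond (p \land q) is true, so \neg \Diamond \Diamond (p \land q) is false.
  At 0: \Diamond \Diamond (p \land q) requires \Diamond (p \land q) at some successor in {0, 3}.
    \Diamond (p \land q) holds at 0, so \Diamond \Diamond (p \land q) is true at 0.
      At 0: \Diamond (p \land q) requires p \land q at some successor in {0, 3}.
        p \land q holds at 3, so \Diamond (p \land q) is true at 0.

No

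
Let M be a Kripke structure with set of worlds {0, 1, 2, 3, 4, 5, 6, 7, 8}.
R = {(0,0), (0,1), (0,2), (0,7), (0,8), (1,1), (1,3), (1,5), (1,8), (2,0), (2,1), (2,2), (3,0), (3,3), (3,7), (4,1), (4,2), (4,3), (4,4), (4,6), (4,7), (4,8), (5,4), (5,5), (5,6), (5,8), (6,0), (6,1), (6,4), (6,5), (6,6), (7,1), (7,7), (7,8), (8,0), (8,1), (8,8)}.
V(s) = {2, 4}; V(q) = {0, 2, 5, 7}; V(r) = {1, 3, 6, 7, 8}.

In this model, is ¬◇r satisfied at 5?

Recall that ◇ψ holds at a world iff ψ holds at some accessible world.
At 5: ◇r is true, so ¬◇r is false.
  At 5: ◇r requires r at some successor in {4, 5, 6, 8}.
    r holds at 6, so ◇r is true at 5.

No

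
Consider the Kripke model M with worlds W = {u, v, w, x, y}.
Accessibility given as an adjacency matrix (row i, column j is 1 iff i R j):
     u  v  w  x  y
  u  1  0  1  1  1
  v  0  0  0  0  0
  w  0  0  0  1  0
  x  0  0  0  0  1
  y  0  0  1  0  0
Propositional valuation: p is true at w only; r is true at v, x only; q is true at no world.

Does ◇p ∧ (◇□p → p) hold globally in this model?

No

Recall that □ψ holds at a world iff ψ holds at every accessible world, and ◇ψ holds iff ψ holds at some accessible world.
Let φ = ◇p ∧ (◇□p → p). Evaluate φ at each world:
  u (successors {u, w, x, y}): φ is false.
  v (successors ∅): φ is false.
  w (successors {x}): φ is false.
  x (successors {y}): φ is false.
  y (successors {w}): φ is true.
Detail at u (counterexample):
  At u: ◇p is true, ◇□p → p is false, so ◇p ∧ (◇□p → p) is false.
    At u: ◇p requires p at some successor in {u, w, x, y}.
      p holds at w, so ◇p is true at u.
    At u: ◇□p is true, p is false, so ◇□p → p is false.
      At u: ◇□p requires □p at some successor in {u, w, x, y}.
        □p holds at y, so ◇□p is true at u.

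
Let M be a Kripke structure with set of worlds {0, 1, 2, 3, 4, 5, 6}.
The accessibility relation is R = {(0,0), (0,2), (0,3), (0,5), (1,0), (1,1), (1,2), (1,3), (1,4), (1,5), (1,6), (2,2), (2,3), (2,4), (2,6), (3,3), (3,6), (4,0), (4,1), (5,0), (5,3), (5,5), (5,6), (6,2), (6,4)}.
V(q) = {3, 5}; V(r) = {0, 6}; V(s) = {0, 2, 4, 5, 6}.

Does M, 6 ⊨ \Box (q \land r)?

No

At 6: \Box (q \land r) requires q \land r at every successor {2, 4}.
  q \land r fails at 2, so \Box (q \land r) is false at 6.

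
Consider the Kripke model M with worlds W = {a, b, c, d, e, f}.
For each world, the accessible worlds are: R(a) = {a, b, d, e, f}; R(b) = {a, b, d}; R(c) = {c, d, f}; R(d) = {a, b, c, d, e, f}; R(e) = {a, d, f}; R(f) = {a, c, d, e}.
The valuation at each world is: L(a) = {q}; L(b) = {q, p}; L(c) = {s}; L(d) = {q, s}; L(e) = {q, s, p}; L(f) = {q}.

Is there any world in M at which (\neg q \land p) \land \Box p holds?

Let φ = (\neg q \land p) \land \Box p. Evaluate φ at each world:
  a (successors {a, b, d, e, f}): φ is false.
  b (successors {a, b, d}): φ is false.
  c (successors {c, d, f}): φ is false.
  d (successors {a, b, c, d, e, f}): φ is false.
  e (successors {a, d, f}): φ is false.
  f (successors {a, c, d, e}): φ is false.
For instance, at d:
  At d: \neg q \land p is false, \Box p is false, so (\neg q \land p) \land \Box p is false.
    At d: \Box p requires p at every successor {a, b, c, d, e, f}.
      p fails at a, so \Box p is false at d.

No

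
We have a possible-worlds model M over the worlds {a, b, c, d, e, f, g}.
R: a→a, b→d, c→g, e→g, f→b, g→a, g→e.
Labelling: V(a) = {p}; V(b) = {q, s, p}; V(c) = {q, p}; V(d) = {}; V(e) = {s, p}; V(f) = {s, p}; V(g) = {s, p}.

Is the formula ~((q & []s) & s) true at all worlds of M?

Let φ = ~((q & []s) & s). Evaluate φ at each world:
  a (successors {a}): φ is true.
  b (successors {d}): φ is true.
  c (successors {g}): φ is true.
  d (successors ∅): φ is true.
  e (successors {g}): φ is true.
  f (successors {b}): φ is true.
  g (successors {a, e}): φ is true.
For instance, at b:
  At b: (q & []s) & s is false, so ~((q & []s) & s) is true.
    At b: q & []s is false, s is true, so (q & []s) & s is false.
      At b: q is true, []s is false, so q & []s is false.

Yes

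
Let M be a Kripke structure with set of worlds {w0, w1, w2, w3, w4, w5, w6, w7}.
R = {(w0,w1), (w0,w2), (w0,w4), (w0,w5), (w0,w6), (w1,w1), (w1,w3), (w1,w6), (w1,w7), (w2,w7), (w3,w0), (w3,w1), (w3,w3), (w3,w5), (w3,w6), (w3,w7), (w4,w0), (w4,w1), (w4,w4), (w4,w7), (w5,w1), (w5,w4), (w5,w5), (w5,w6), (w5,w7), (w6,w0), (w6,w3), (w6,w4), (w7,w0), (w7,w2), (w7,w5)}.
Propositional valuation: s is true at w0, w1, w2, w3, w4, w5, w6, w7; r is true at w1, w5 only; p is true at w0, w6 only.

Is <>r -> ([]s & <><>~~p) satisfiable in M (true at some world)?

Let φ = <>r -> ([]s & <><>~~p). Evaluate φ at each world:
  w0 (successors {w1, w2, w4, w5, w6}): φ is true.
  w1 (successors {w1, w3, w6, w7}): φ is true.
  w2 (successors {w7}): φ is true.
  w3 (successors {w0, w1, w3, w5, w6, w7}): φ is true.
  w4 (successors {w0, w1, w4, w7}): φ is true.
  w5 (successors {w1, w4, w5, w6, w7}): φ is true.
  w6 (successors {w0, w3, w4}): φ is true.
  w7 (successors {w0, w2, w5}): φ is true.
Detail at w0 (witness):
  At w0: <>r is true, []s & <><>~~p is true, so <>r -> ([]s & <><>~~p) is true.
    At w0: <>r requires r at some successor in {w1, w2, w4, w5, w6}.
      r holds at w1, so <>r is true at w0.
    At w0: []s is true, <><>~~p is true, so []s & <><>~~p is true.
      At w0: []s requires s at every successor {w1, w2, w4, w5, w6}.
        At w1: s is true.
        At w2: s is true.
        At w4: s is true.
        At w5: s is true.
        At w6: s is true.
      So []s is true at w0.
      At w0: <><>~~p requires <>~~p at some successor in {w1, w2, w4, w5, w6}.
        <>~~p holds at w1, so <><>~~p is true at w0.

Yes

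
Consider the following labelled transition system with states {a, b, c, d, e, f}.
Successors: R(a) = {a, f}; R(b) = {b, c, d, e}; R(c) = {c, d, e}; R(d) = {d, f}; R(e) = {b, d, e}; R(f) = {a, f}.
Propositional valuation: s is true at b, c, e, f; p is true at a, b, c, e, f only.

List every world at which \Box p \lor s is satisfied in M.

a, b, c, e, f

Let φ = \Box p \lor s. Evaluate φ at each world:
  a (successors {a, f}): φ is true.
  b (successors {b, c, d, e}): φ is true.
  c (successors {c, d, e}): φ is true.
  d (successors {d, f}): φ is false.
  e (successors {b, d, e}): φ is true.
  f (successors {a, f}): φ is true.
For instance, at a:
  At a: \Box p is true, s is false, so \Box p \lor s is true.
    At a: \Box p requires p at every successor {a, f}.
      At a: p is true.
      At f: p is true.
    So \Box p is true at a.
Satisfying worlds: {a, b, c, e, f}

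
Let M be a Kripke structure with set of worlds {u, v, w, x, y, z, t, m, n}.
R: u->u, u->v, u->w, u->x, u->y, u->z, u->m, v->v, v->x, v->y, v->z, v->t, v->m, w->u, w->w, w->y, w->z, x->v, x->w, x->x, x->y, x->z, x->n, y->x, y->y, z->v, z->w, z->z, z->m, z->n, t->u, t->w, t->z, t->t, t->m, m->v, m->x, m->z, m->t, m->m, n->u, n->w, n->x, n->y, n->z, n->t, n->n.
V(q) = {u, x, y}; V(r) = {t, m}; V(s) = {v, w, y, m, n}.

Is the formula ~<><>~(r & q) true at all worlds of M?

No

Let φ = ~<><>~(r & q). Evaluate φ at each world:
  u (successors {u, v, w, x, y, z, m}): φ is false.
  v (successors {v, x, y, z, t, m}): φ is false.
  w (successors {u, w, y, z}): φ is false.
  x (successors {v, w, x, y, z, n}): φ is false.
  y (successors {x, y}): φ is false.
  z (successors {v, w, z, m, n}): φ is false.
  t (successors {u, w, z, t, m}): φ is false.
  m (successors {v, x, z, t, m}): φ is false.
  n (successors {u, w, x, y, z, t, n}): φ is false.
Detail at u (counterexample):
  At u: <><>~(r & q) is true, so ~<><>~(r & q) is false.
    At u: <><>~(r & q) requires <>~(r & q) at some successor in {u, v, w, x, y, z, m}.
      <>~(r & q) holds at u, so <><>~(r & q) is true at u.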